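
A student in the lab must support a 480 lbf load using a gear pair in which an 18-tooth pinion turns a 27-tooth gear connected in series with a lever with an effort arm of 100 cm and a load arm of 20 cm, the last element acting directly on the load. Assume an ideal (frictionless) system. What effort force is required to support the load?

64 lbf

Gear pair MA = 27/18 = 1.5.
Lever MA = effort arm / load arm = 100/20 = 5.
Combined ideal MA = 1.5 × 5 = 7.5.
Effort = load / MA = 480 / 7.5 = 64 lbf.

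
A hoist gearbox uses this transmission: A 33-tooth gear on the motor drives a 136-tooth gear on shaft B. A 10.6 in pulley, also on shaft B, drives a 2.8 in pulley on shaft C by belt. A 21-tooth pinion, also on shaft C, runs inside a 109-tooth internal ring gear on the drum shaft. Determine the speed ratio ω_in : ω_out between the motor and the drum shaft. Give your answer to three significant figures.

Each stage contributes driven/driver: gear mesh 136/33 = 4.1212, belt 2.8/10.6 = 0.26415, internal gear 109/21 = 5.1905.
Overall: 4.1212 × 0.26415 × 5.1905 = 5.6505.

5.65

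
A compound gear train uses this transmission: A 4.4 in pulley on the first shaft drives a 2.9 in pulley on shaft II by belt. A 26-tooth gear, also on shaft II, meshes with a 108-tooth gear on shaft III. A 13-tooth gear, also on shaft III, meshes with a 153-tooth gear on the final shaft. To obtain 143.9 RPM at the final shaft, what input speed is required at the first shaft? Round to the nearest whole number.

Overall ratio R = 0.65909 × 4.1538 × 11.769 = 32.221.
Required input speed = output speed × R = 143.9 × 32.221 = 4636.7 RPM.

4637 RPM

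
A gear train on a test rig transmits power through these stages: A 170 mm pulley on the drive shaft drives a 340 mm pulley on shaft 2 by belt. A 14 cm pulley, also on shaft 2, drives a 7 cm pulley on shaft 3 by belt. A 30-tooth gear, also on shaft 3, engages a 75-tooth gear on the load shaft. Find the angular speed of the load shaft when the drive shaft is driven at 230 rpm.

the drive shaft → shaft 2 (belt, 340/170): 230 ÷ 2 = 115 rpm
shaft 2 → shaft 3 (belt, 7/14): 115 ÷ 0.5 = 230 rpm
shaft 3 → the load shaft (gear mesh, 75/30): 230 ÷ 2.5 = 92 rpm

92 rpm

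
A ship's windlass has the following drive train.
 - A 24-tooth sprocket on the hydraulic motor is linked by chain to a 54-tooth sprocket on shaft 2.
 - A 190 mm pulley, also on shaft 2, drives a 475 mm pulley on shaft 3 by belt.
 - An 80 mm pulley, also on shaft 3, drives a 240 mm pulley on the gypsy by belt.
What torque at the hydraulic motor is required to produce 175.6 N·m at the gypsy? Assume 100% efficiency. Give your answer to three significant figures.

Overall ratio R = 2.25 × 2.5 × 3 = 16.875.
Input torque = output torque / R = 175.6 / 16.875 = 10.406 N·m.

10.4 N·m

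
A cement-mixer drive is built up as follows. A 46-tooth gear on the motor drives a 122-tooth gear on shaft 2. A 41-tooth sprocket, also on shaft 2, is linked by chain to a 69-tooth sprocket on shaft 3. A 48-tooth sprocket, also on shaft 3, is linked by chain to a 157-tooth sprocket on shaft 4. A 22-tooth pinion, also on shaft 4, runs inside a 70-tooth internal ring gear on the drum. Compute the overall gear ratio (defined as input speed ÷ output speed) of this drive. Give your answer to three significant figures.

46.5

Each stage contributes driven/driver: gear mesh 122/46 = 2.6522, chain 69/41 = 1.6829, chain 157/48 = 3.2708, internal gear 70/22 = 3.1818.
Overall: 2.6522 × 1.6829 × 3.2708 × 3.1818 = 46.452.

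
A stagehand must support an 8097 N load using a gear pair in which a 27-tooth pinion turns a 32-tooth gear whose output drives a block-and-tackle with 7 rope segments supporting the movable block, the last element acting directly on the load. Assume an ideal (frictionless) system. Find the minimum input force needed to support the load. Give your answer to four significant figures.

976.0 N

Gear pair MA = 32/27 = 1.1852.
Block-and-tackle MA = number of supporting rope parts = 7.
Combined ideal MA = 1.1852 × 7 = 8.2963.
Effort = load / MA = 8097 / 8.2963 = 975.98 N.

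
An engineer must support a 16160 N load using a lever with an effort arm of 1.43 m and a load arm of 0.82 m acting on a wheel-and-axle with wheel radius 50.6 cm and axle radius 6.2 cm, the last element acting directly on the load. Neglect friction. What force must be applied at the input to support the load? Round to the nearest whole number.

Lever MA = effort arm / load arm = 1.43/0.82 = 1.7439.
Wheel-and-axle MA = R/r = 50.6/6.2 = 8.1613.
Combined ideal MA = 1.7439 × 8.1613 = 14.232.
Effort = load / MA = 16160 / 14.232 = 1135.4 N.

1135 N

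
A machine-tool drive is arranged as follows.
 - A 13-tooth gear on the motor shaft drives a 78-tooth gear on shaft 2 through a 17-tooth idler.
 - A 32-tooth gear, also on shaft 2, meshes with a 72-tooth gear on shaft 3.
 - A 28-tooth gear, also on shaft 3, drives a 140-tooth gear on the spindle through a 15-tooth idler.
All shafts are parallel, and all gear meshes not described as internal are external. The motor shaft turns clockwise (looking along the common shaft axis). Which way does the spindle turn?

the motor shaft → shaft 2: driver → idler → driven is 2 external meshes, 2 reversals → CW.
shaft 2 → shaft 3: external mesh, 1 reversal → CCW.
shaft 3 → the spindle: driver → idler → driven is 2 external meshes, 2 reversals → CCW.
5 reversals in total — an odd number — so the spindle turns opposite to the motor shaft.

counterclockwise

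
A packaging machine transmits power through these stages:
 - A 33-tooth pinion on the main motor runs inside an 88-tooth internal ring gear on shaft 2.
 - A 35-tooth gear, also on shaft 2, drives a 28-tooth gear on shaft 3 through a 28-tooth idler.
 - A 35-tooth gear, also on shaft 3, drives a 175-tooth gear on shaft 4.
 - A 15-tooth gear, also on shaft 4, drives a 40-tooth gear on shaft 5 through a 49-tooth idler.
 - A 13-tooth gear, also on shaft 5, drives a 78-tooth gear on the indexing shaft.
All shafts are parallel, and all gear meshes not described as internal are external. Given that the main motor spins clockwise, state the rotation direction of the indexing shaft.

clockwise

the main motor → shaft 2: internal mesh, same direction → CW.
shaft 2 → shaft 3: driver → idler → driven is 2 external meshes, 2 reversals → CW.
shaft 3 → shaft 4: external mesh, 1 reversal → CCW.
shaft 4 → shaft 5: driver → idler → driven is 2 external meshes, 2 reversals → CCW.
shaft 5 → the indexing shaft: external mesh, 1 reversal → CW.
6 reversals in total — an even number — so the indexing shaft turns the same way as the main motor.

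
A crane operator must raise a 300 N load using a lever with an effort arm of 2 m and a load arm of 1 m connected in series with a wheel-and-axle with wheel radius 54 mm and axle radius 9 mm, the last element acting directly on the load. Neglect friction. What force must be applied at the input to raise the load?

25 N

Lever MA = effort arm / load arm = 2/1 = 2.
Wheel-and-axle MA = R/r = 54/9 = 6.
Combined ideal MA = 2 × 6 = 12.
Effort = load / MA = 300 / 12 = 25 N.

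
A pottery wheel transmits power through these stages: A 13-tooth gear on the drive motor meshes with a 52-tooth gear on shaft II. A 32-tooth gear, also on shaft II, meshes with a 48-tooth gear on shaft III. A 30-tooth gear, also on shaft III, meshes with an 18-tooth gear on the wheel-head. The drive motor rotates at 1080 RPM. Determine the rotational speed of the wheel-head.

Gear mesh: ratio = 52/13 = 4, so shaft II turns at 1080 / 4 = 270 RPM.
Gear mesh: ratio = 48/32 = 1.5, so shaft III turns at 270 / 1.5 = 180 RPM.
Gear mesh: ratio = 18/30 = 0.6, so the wheel-head turns at 180 / 0.6 = 300 RPM.

300 RPM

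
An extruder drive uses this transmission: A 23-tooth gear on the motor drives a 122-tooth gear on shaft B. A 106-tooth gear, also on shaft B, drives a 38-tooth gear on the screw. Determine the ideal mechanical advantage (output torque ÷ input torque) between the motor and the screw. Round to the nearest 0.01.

Each stage contributes driven/driver: gear mesh 122/23 = 5.3043, gear mesh 38/106 = 0.35849.
Overall: 5.3043 × 0.35849 = 1.9016.

1.90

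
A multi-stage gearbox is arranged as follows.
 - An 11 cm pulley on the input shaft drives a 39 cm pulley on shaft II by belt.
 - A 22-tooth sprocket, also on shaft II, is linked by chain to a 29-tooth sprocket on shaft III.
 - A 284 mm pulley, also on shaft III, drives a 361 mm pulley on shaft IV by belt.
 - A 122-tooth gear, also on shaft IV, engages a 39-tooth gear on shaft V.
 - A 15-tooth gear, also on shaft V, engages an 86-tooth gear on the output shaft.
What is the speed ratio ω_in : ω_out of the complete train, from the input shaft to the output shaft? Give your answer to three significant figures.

10.9

Each stage contributes driven/driver: belt 39/11 = 3.5455, chain 29/22 = 1.3182, belt 361/284 = 1.2711, gear mesh 39/122 = 0.31967, gear mesh 86/15 = 5.7333.
Overall: 3.5455 × 1.3182 × 1.2711 × 0.31967 × 5.7333 = 10.888.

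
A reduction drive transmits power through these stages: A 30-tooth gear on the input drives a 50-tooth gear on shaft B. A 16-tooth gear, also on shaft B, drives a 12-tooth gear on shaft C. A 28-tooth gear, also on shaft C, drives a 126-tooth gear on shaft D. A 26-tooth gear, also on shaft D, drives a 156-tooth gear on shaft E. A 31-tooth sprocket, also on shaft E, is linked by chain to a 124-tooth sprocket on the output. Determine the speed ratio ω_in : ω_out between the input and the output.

135

Each stage contributes driven/driver: gear mesh 50/30 = 1.6667, gear mesh 12/16 = 0.75, gear mesh 126/28 = 4.5, gear mesh 156/26 = 6, chain 124/31 = 4.
Overall: 1.6667 × 0.75 × 4.5 × 6 × 4 = 135.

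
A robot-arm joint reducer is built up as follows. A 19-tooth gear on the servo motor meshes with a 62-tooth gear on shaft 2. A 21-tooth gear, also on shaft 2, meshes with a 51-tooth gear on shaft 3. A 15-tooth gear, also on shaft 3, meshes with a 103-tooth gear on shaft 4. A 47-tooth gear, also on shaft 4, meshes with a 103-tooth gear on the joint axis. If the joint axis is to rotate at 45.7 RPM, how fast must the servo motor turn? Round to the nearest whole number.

Overall ratio R = 3.2632 × 2.4286 × 6.8667 × 2.1915 = 119.25.
Required input speed = output speed × R = 45.7 × 119.25 = 5449.9 RPM.

5450 RPM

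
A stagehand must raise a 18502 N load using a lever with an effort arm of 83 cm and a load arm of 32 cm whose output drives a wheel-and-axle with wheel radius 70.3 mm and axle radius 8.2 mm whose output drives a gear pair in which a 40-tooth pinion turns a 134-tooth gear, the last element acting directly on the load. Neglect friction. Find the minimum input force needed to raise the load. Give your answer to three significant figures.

Lever MA = effort arm / load arm = 83/32 = 2.5938.
Wheel-and-axle MA = R/r = 70.3/8.2 = 8.5732.
Gear pair MA = 134/40 = 3.35.
Combined ideal MA = 2.5938 × 8.5732 × 3.35 = 74.493.
Effort = load / MA = 18502 / 74.493 = 248.37 N.

248 N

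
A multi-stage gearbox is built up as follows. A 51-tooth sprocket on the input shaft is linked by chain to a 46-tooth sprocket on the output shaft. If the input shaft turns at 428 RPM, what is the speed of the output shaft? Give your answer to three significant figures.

Chain: ratio = 46/51 = 0.90196, so the output shaft turns at 428 / 0.90196 = 474.52 RPM.

475 RPM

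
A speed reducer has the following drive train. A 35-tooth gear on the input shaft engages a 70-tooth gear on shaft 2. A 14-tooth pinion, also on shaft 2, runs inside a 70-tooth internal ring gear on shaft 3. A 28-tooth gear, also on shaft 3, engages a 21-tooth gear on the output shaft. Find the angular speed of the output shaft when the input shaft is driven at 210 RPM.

28 RPM

the input shaft → shaft 2 (gear mesh, 70/35): 210 ÷ 2 = 105 RPM
shaft 2 → shaft 3 (internal gear, 70/14): 105 ÷ 5 = 21 RPM
shaft 3 → the output shaft (gear mesh, 21/28): 21 ÷ 0.75 = 28 RPM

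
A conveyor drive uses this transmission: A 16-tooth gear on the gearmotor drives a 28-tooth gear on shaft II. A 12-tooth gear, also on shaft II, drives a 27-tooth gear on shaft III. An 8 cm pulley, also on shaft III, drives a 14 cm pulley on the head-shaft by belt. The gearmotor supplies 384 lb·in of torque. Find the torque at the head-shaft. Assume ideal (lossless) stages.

2646 lb·in

gear mesh 28/16 = 1.75 → τ = 384·1.75 = 672 lb·in
gear mesh 27/12 = 2.25 → τ = 672·2.25 = 1512 lb·in
belt 14/8 = 1.75 → τ = 1512·1.75 = 2646 lb·in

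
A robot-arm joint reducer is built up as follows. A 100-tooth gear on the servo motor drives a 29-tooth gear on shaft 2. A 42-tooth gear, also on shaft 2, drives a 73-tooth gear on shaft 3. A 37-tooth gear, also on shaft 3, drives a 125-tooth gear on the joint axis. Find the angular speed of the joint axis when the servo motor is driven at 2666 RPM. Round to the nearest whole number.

1566 RPM

the servo motor → shaft 2 (gear mesh, 29/100): 2666 ÷ 0.29 = 9193.1 RPM
shaft 2 → shaft 3 (gear mesh, 73/42): 9193.1 ÷ 1.7381 = 5289.2 RPM
shaft 3 → the joint axis (gear mesh, 125/37): 5289.2 ÷ 3.3784 = 1565.6 RPM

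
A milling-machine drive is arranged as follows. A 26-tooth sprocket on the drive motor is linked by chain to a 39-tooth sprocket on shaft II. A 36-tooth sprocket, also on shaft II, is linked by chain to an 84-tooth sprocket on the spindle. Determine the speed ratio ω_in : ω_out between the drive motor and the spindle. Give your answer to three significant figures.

3.50

Each stage contributes driven/driver: chain 39/26 = 1.5, chain 84/36 = 2.3333.
Overall: 1.5 × 2.3333 = 3.5.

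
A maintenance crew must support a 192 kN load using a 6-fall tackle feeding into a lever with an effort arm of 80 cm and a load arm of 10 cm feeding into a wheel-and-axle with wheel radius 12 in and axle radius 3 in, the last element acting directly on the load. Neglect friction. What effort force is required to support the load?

Block-and-tackle MA = number of supporting rope parts = 6.
Lever MA = effort arm / load arm = 80/10 = 8.
Wheel-and-axle MA = R/r = 12/3 = 4.
Combined ideal MA = 6 × 8 × 4 = 192.
Effort = load / MA = 192 / 192 = 1 kN.

1 kN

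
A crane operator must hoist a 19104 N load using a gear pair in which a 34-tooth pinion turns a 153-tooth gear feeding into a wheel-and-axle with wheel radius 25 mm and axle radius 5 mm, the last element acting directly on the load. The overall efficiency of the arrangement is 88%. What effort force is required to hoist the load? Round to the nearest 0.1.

Gear pair MA = 153/34 = 4.5.
Wheel-and-axle MA = R/r = 25/5 = 5.
Combined ideal MA = 4.5 × 5 = 22.5.
Actual MA = 22.5 × 0.88 = 19.8.
Effort = load / actual MA = 19104 / 19.8 = 964.85 N.

964.8 N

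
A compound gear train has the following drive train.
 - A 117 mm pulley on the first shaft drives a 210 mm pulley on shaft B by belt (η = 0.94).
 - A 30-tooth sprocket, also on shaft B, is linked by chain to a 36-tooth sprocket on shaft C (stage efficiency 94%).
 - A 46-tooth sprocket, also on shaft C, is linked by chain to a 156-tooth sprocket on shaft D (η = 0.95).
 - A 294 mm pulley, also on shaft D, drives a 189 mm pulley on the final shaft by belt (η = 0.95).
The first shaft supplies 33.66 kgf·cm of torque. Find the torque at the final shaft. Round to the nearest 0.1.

126.0 kgf·cm

Belt: ratio = 210/117 = 1.7949; torque at shaft B = 33.66 × 1.7949 × 0.94 = 56.79 kgf·cm.
Chain: ratio = 36/30 = 1.2; torque at shaft C = 56.79 × 1.2 × 0.94 = 64.06 kgf·cm.
Chain: ratio = 156/46 = 3.3913; torque at shaft D = 64.06 × 3.3913 × 0.95 = 206.38 kgf·cm.
Belt: ratio = 189/294 = 0.64286; torque at the final shaft = 206.38 × 0.64286 × 0.95 = 126.04 kgf·cm.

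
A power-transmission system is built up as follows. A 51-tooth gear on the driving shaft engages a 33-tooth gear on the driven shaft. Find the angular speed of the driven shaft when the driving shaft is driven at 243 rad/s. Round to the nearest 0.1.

375.5 rad/s

Gear mesh: ratio = 33/51 = 0.64706, so the driven shaft turns at 243 / 0.64706 = 375.55 rad/s.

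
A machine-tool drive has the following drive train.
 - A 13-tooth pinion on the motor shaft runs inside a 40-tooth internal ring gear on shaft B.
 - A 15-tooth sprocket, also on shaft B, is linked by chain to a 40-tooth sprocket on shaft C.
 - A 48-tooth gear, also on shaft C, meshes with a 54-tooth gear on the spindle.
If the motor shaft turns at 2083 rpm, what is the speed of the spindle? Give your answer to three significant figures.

226 rpm

the motor shaft → shaft B (internal gear, 40/13): 2083 ÷ 3.0769 = 676.97 rpm
shaft B → shaft C (chain, 40/15): 676.97 ÷ 2.6667 = 253.87 rpm
shaft C → the spindle (gear mesh, 54/48): 253.87 ÷ 1.125 = 225.66 rpm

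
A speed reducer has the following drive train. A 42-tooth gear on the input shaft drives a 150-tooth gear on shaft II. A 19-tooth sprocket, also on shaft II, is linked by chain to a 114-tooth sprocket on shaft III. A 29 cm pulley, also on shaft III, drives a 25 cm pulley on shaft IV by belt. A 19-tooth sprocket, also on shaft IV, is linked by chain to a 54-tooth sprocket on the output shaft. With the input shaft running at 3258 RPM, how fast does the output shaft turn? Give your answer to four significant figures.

the input shaft → shaft II (gear mesh, 150/42): 3258 ÷ 3.5714 = 912.24 RPM
shaft II → shaft III (chain, 114/19): 912.24 ÷ 6 = 152.04 RPM
shaft III → shaft IV (belt, 25/29): 152.04 ÷ 0.86207 = 176.37 RPM
shaft IV → the output shaft (chain, 54/19): 176.37 ÷ 2.8421 = 62.055 RPM

62.05 RPM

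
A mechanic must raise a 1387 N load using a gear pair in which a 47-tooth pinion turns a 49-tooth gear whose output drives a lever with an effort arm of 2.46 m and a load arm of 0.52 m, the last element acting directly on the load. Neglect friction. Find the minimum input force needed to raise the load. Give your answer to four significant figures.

281.2 N

Gear pair MA = 49/47 = 1.0426.
Lever MA = effort arm / load arm = 2.46/0.52 = 4.7308.
Combined ideal MA = 1.0426 × 4.7308 = 4.9321.
Effort = load / MA = 1387 / 4.9321 = 281.22 N.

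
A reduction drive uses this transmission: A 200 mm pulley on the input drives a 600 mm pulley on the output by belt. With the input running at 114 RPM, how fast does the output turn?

38 RPM

the input → the output (belt, 600/200): 114 ÷ 3 = 38 RPM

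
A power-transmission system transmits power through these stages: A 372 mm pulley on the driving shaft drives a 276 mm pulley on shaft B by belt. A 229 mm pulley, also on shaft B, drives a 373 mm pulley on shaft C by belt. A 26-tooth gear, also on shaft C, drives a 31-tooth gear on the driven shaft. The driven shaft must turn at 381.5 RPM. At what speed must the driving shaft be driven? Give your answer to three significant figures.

550 RPM

Overall ratio R = 0.74194 × 1.6288 × 1.1923 = 1.4409.
Required input speed = output speed × R = 381.5 × 1.4409 = 549.7 RPM.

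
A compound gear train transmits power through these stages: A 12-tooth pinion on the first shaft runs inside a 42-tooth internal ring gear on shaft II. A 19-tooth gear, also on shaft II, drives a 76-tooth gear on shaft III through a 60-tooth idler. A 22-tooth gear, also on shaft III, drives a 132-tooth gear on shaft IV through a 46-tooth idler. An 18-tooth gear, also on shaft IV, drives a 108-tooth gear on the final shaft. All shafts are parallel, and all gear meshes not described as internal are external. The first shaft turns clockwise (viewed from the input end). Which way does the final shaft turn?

anticlockwise

the first shaft → shaft II: internal mesh, same direction → CW.
shaft II → shaft III: driver → idler → driven is 2 external meshes, 2 reversals → CW.
shaft III → shaft IV: driver → idler → driven is 2 external meshes, 2 reversals → CW.
shaft IV → the final shaft: external mesh, 1 reversal → CCW.
5 reversals in total — an odd number — so the final shaft turns opposite to the first shaft.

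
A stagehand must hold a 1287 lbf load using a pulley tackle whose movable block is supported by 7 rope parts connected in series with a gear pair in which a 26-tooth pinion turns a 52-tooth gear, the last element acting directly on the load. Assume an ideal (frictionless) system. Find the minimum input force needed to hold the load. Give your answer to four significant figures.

Block-and-tackle MA = number of supporting rope parts = 7.
Gear pair MA = 52/26 = 2.
Combined ideal MA = 7 × 2 = 14.
Effort = load / MA = 1287 / 14 = 91.929 lbf.

91.93 lbf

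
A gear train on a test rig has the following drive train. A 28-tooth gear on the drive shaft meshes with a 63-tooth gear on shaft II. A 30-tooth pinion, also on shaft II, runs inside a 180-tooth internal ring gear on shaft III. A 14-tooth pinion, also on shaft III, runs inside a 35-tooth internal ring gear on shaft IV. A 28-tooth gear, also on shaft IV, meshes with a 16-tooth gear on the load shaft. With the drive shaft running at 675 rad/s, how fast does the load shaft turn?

gear mesh 63/28 = 2.25 → 675/2.25 = 300 rad/s
internal gear 180/30 = 6 → 300/6 = 50 rad/s
internal gear 35/14 = 2.5 → 50/2.5 = 20 rad/s
gear mesh 16/28 = 0.57143 → 20/0.57143 = 35 rad/s

35 rad/s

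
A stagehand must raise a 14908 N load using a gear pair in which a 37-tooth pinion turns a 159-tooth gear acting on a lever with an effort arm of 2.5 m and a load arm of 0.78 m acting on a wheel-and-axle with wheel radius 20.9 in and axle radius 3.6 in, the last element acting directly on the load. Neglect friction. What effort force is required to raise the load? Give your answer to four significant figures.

Gear pair MA = 159/37 = 4.2973.
Lever MA = effort arm / load arm = 2.5/0.78 = 3.2051.
Wheel-and-axle MA = R/r = 20.9/3.6 = 5.8056.
Combined ideal MA = 4.2973 × 3.2051 × 5.8056 = 79.962.
Effort = load / MA = 14908 / 79.962 = 186.44 N.

186.4 N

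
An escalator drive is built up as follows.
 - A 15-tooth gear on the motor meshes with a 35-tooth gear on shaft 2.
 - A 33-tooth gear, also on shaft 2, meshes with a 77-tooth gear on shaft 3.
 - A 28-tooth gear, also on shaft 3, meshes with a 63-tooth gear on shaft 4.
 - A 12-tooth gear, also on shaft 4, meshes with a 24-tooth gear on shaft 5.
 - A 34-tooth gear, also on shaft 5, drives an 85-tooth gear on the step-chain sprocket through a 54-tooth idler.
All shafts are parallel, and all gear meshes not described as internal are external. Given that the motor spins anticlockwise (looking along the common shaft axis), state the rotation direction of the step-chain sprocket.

anticlockwise

the motor → shaft 2: external mesh, 1 reversal → CW.
shaft 2 → shaft 3: external mesh, 1 reversal → CCW.
shaft 3 → shaft 4: external mesh, 1 reversal → CW.
shaft 4 → shaft 5: external mesh, 1 reversal → CCW.
shaft 5 → the step-chain sprocket: driver → idler → driven is 2 external meshes, 2 reversals → CCW.
6 reversals in total — an even number — so the step-chain sprocket turns the same way as the motor.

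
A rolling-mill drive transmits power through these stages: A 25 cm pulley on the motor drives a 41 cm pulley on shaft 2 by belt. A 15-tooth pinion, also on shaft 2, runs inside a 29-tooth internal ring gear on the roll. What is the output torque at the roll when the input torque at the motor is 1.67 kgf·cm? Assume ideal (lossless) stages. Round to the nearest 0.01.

5.30 kgf·cm

Belt: ratio = 41/25 = 1.64; torque at shaft 2 = 1.67 × 1.64 = 2.7388 kgf·cm.
Internal gear: ratio = 29/15 = 1.9333; torque at the roll = 2.7388 × 1.9333 = 5.295 kgf·cm.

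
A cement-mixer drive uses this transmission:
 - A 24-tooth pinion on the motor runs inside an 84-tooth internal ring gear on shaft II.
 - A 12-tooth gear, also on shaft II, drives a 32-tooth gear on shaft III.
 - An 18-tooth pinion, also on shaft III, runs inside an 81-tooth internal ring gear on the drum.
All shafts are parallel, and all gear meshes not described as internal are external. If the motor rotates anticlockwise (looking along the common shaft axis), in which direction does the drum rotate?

clockwise

the motor → shaft II: internal mesh, same direction → CCW.
shaft II → shaft III: external mesh, 1 reversal → CW.
shaft III → the drum: internal mesh, same direction → CW.
1 reversal in total — an odd number — so the drum turns opposite to the motor.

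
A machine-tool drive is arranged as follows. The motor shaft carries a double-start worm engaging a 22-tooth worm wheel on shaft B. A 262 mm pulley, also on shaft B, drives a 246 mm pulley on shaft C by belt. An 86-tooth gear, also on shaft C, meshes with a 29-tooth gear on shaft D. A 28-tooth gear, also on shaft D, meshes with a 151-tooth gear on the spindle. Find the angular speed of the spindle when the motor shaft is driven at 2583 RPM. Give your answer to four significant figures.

137.5 RPM

Worm: ratio = 22/2 = 11, so shaft B turns at 2583 / 11 = 234.82 RPM.
Belt: ratio = 246/262 = 0.93893, so shaft C turns at 234.82 / 0.93893 = 250.09 RPM.
Gear mesh: ratio = 29/86 = 0.33721, so shaft D turns at 250.09 / 0.33721 = 741.65 RPM.
Gear mesh: ratio = 151/28 = 5.3929, so the spindle turns at 741.65 / 5.3929 = 137.52 RPM.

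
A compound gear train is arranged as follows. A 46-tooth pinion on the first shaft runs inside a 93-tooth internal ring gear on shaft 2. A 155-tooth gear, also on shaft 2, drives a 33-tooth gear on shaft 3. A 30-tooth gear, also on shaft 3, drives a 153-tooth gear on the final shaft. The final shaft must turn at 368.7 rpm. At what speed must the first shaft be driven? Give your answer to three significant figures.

Overall ratio R = 2.0217 × 0.2129 × 5.1 = 2.1952.
Required input speed = output speed × R = 368.7 × 2.1952 = 809.38 rpm.

809 rpm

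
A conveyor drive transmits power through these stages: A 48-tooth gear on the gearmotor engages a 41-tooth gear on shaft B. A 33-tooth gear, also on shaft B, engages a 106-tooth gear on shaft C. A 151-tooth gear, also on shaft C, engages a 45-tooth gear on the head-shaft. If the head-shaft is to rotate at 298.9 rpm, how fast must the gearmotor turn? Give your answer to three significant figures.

244 rpm

Overall ratio R = 0.85417 × 3.2121 × 0.29801 = 0.81766.
Required input speed = output speed × R = 298.9 × 0.81766 = 244.4 rpm.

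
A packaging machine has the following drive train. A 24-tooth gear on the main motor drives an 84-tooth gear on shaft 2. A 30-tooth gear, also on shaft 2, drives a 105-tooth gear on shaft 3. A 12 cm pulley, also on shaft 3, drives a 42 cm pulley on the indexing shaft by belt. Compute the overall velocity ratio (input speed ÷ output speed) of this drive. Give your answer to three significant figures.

42.9

Each stage contributes driven/driver: gear mesh 84/24 = 3.5, gear mesh 105/30 = 3.5, belt 42/12 = 3.5.
Overall: 3.5 × 3.5 × 3.5 = 42.875.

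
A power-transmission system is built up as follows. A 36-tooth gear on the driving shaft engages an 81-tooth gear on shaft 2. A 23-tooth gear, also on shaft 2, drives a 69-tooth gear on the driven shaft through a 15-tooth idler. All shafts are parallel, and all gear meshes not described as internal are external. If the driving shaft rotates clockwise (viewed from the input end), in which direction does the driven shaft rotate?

anticlockwise

the driving shaft → shaft 2: external mesh, 1 reversal → CCW.
shaft 2 → the driven shaft: driver → idler → driven is 2 external meshes, 2 reversals → CCW.
3 reversals in total — an odd number — so the driven shaft turns opposite to the driving shaft.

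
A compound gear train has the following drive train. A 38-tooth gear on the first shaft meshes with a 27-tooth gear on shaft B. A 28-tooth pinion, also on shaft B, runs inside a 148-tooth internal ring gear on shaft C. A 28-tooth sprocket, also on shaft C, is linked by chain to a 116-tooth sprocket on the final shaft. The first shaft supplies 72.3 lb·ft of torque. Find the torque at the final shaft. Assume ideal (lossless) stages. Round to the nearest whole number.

1125 lb·ft

After the gear mesh (27/38): 72.3 × 0.71053 = 51.371 lb·ft
After the internal gear (148/28): 51.371 × 5.2857 = 271.53 lb·ft
After the chain (116/28): 271.53 × 4.1429 = 1124.9 lb·ft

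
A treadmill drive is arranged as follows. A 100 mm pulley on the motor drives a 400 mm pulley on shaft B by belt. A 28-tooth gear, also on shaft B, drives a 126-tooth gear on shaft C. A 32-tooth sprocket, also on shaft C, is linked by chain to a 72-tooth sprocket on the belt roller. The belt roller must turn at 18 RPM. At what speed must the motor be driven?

Overall ratio R = 4 × 4.5 × 2.25 = 40.5.
Required input speed = output speed × R = 18 × 40.5 = 729 RPM.

729 RPM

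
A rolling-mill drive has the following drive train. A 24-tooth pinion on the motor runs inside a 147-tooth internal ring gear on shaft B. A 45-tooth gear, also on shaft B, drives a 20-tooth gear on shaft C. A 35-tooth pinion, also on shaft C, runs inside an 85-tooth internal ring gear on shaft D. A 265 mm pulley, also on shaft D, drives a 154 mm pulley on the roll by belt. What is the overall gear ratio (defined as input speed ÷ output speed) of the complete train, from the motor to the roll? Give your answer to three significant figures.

3.84

Each stage contributes driven/driver: internal gear 147/24 = 6.125, gear mesh 20/45 = 0.44444, internal gear 85/35 = 2.4286, belt 154/265 = 0.58113.
Overall: 6.125 × 0.44444 × 2.4286 × 0.58113 = 3.8419.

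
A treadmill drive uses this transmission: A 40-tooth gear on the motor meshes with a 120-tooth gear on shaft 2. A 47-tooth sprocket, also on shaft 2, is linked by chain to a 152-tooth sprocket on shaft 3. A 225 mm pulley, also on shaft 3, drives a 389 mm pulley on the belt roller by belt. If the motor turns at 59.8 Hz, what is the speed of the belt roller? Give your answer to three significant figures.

Gear mesh: ratio = 120/40 = 3, so shaft 2 turns at 59.8 / 3 = 19.933 Hz.
Chain: ratio = 152/47 = 3.234, so shaft 3 turns at 19.933 / 3.234 = 6.1636 Hz.
Belt: ratio = 389/225 = 1.7289, so the belt roller turns at 6.1636 / 1.7289 = 3.5651 Hz.

3.57 Hz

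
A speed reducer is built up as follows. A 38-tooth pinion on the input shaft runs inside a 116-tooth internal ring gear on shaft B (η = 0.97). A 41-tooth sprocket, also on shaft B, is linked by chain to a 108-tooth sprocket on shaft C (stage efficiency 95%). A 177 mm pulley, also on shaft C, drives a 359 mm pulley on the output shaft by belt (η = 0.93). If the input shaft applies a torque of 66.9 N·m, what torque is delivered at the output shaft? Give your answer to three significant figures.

935 N·m

After the internal gear (116/38): 66.9 × 3.0526 × 0.97 = 198.09 N·m
After the chain (108/41): 198.09 × 2.6341 × 0.95 = 495.72 N·m
After the belt (359/177): 495.72 × 2.0282 × 0.93 = 935.06 N·m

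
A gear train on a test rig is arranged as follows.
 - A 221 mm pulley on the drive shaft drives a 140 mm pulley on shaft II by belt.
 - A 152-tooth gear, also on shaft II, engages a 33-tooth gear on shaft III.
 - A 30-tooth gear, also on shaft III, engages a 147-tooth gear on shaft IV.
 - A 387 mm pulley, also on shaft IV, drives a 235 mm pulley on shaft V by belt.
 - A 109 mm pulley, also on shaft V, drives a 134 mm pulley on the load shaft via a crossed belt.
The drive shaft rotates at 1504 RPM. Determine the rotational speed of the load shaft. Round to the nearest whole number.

belt 140/221 = 0.63348 → 1504/0.63348 = 2374.2 RPM
gear mesh 33/152 = 0.21711 → 2374.2/0.21711 = 10936 RPM
gear mesh 147/30 = 4.9 → 10936/4.9 = 2231.8 RPM
belt 235/387 = 0.60724 → 2231.8/0.60724 = 3675.3 RPM
belt 134/109 = 1.2294 → 3675.3/1.2294 = 2989.6 RPM

2990 RPM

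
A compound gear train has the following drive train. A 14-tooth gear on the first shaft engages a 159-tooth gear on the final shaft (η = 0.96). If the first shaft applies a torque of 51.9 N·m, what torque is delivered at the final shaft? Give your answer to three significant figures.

Gear mesh: ratio = 159/14 = 11.357; torque at the final shaft = 51.9 × 11.357 × 0.96 = 565.86 N·m.

566 N·m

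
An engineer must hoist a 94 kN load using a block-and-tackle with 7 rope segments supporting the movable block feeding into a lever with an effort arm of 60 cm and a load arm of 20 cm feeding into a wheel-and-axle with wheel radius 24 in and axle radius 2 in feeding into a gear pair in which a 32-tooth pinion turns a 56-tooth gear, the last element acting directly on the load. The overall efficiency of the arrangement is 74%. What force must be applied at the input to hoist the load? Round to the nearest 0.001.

Block-and-tackle MA = number of supporting rope parts = 7.
Lever MA = effort arm / load arm = 60/20 = 3.
Wheel-and-axle MA = R/r = 24/2 = 12.
Gear pair MA = 56/32 = 1.75.
Combined ideal MA = 7 × 3 × 12 × 1.75 = 441.
Actual MA = 441 × 0.74 = 326.34.
Effort = load / actual MA = 94 / 326.34 = 0.28804 kN.

0.288 kN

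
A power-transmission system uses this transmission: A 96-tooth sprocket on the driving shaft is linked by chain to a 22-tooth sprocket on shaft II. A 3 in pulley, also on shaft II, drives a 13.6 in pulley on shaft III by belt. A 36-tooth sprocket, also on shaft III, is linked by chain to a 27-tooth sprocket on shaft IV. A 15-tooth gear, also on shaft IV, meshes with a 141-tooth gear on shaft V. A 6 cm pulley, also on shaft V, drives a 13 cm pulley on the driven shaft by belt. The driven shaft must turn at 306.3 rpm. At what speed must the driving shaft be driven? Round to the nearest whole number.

4861 rpm

Overall ratio R = 0.22917 × 4.5333 × 0.75 × 9.4 × 2.1667 = 15.869.
Required input speed = output speed × R = 306.3 × 15.869 = 4860.7 rpm.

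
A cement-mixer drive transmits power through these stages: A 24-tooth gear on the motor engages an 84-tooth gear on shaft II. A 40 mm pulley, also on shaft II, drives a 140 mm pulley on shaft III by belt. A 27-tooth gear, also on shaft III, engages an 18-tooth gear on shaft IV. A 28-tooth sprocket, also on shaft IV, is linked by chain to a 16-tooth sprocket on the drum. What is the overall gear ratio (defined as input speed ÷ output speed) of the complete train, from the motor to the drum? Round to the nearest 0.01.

Each stage contributes driven/driver: gear mesh 84/24 = 3.5, belt 140/40 = 3.5, gear mesh 18/27 = 0.66667, chain 16/28 = 0.57143.
Overall: 3.5 × 3.5 × 0.66667 × 0.57143 = 4.6667.

4.67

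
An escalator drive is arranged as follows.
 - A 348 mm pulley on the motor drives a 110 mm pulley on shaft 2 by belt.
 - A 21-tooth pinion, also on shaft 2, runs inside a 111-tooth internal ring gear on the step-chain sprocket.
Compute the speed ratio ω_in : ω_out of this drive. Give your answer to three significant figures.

1.67

Each stage contributes driven/driver: belt 110/348 = 0.31609, internal gear 111/21 = 5.2857.
Overall: 0.31609 × 5.2857 = 1.6708.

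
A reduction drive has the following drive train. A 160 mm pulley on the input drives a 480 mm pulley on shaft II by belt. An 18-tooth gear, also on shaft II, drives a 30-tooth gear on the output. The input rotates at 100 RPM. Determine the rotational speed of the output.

belt 480/160 = 3 → 100/3 = 33.333 RPM
gear mesh 30/18 = 1.6667 → 33.333/1.6667 = 20 RPM

20 RPM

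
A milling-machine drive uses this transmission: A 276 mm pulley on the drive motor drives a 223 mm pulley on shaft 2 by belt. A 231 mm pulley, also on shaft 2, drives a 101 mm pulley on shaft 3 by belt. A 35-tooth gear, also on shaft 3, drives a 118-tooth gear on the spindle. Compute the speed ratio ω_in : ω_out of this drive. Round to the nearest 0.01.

Each stage contributes driven/driver: belt 223/276 = 0.80797, belt 101/231 = 0.43723, gear mesh 118/35 = 3.3714.
Overall: 0.80797 × 0.43723 × 3.3714 = 1.191.

1.19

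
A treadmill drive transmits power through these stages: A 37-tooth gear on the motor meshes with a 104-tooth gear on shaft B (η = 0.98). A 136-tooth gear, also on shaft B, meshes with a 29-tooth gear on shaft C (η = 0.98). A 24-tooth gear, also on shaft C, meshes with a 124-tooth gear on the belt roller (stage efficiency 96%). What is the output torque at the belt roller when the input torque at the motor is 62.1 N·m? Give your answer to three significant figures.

177 N·m

gear mesh 104/37 = 2.8108 → τ = 62.1·2.8108·0.98 = 171.06 N·m
gear mesh 29/136 = 0.21324 → τ = 171.06·0.21324·0.98 = 35.747 N·m
gear mesh 124/24 = 5.1667 → τ = 35.747·5.1667·0.96 = 177.3 N·m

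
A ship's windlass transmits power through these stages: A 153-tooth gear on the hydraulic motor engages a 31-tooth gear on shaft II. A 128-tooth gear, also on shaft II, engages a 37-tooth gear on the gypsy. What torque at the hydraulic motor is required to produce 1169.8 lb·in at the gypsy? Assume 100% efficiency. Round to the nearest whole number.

Overall ratio R = 0.20261 × 0.28906 = 0.058568.
Input torque = output torque / R = 1169.8 / 0.058568 = 19973 lb·in.

19973 lb·in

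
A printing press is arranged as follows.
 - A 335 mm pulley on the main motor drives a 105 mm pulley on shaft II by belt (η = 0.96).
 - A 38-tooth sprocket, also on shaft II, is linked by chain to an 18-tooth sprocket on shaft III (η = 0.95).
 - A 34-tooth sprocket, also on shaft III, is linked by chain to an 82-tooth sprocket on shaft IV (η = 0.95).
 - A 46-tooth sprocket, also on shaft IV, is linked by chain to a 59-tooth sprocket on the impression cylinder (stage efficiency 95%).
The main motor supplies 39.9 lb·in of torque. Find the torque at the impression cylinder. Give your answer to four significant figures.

belt 105/335 = 0.31343 → τ = 39.9·0.31343·0.96 = 12.006 lb·in
chain 18/38 = 0.47368 → τ = 12.006·0.47368·0.95 = 5.4026 lb·in
chain 82/34 = 2.4118 → τ = 5.4026·2.4118·0.95 = 12.378 lb·in
chain 59/46 = 1.2826 → τ = 12.378·1.2826·0.95 = 15.083 lb·in

15.08 lb·in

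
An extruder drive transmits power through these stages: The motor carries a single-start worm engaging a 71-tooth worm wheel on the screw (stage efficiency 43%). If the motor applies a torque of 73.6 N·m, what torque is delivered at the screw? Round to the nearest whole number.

2247 N·m

worm 71/1 = 71 → τ = 73.6·71·0.43 = 2247 N·m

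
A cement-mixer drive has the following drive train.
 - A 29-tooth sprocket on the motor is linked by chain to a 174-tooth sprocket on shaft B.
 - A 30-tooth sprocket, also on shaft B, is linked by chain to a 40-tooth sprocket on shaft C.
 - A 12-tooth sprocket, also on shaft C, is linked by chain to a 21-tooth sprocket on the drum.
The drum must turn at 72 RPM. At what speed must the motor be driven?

Overall ratio R = 6 × 1.3333 × 1.75 = 14.
Required input speed = output speed × R = 72 × 14 = 1008 RPM.

1008 RPM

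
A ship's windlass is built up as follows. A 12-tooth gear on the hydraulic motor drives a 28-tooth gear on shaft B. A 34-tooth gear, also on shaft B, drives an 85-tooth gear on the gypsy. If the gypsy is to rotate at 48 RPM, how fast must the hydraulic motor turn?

Overall ratio R = 2.3333 × 2.5 = 5.8333.
Required input speed = output speed × R = 48 × 5.8333 = 280 RPM.

280 RPM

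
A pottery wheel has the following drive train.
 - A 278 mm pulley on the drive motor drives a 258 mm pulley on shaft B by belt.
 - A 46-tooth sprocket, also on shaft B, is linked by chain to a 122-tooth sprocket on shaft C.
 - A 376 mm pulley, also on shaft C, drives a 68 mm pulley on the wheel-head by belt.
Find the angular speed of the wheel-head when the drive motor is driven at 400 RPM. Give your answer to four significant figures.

898.6 RPM

Belt: ratio = 258/278 = 0.92806, so shaft B turns at 400 / 0.92806 = 431.01 RPM.
Chain: ratio = 122/46 = 2.6522, so shaft C turns at 431.01 / 2.6522 = 162.51 RPM.
Belt: ratio = 68/376 = 0.18085, so the wheel-head turns at 162.51 / 0.18085 = 898.59 RPM.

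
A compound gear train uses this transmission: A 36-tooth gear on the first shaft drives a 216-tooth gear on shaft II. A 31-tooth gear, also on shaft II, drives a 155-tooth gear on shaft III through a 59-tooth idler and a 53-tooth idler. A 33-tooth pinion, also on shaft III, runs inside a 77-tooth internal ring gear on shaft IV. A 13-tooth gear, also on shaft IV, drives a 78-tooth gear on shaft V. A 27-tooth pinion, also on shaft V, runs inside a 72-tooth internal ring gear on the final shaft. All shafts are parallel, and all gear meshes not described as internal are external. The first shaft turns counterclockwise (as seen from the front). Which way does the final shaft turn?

the first shaft → shaft II: external mesh, 1 reversal → CW.
shaft II → shaft III: driver → idler → idler → driven is 3 external meshes, 3 reversals → CCW.
shaft III → shaft IV: internal mesh, same direction → CCW.
shaft IV → shaft V: external mesh, 1 reversal → CW.
shaft V → the final shaft: internal mesh, same direction → CW.
5 reversals in total — an odd number — so the final shaft turns opposite to the first shaft.

clockwise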